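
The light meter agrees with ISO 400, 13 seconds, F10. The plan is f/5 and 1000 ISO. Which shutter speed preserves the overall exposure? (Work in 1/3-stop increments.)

Aperture: f/10 → f/9 → f/8 → f/7.1 → f/6.3 → f/5.6 → f/5 — 2 stops opened up (brighter).
ISO: 400 → 500 → 640 → 800 → 1000 — 1 1/3 stops higher (brighter).
Net change so far: 3 1/3 stops brighter. Offset with the shutter speed: 13 → 10 → 8 → 6 → 5 → 4 → 3.2 → 2.5 → 2 → 1.6 → 1.3.

1.3 s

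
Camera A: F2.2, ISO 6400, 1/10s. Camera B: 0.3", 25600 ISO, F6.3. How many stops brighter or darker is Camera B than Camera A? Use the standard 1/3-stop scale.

Aperture: f/2.2 → f/2.5 → f/2.8 → f/3.2 → f/3.5 → f/4 → f/4.5 → f/5 → f/5.6 → f/6.3 — 3 stops stopped down (darker).
Shutter speed: 1/10 → 1/8 → 1/6 → 1/5 → 1/4 → 0.3 — 1 2/3 stops slower (brighter).
ISO: 6400 → 8000 → 10000 → 12800 → 16000 → 20000 → 25600 — 2 stops raised (brighter).
Net: −3 +1 2/3 +2 = +2/3 stops.

2/3 stop brighter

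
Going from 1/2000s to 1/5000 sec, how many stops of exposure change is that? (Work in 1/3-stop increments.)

1 1/3 stops

1/2000 → 1/2500 → 1/3200 → 1/4000 → 1/5000 — count the steps: 4 third-stops = 1 1/3 stops.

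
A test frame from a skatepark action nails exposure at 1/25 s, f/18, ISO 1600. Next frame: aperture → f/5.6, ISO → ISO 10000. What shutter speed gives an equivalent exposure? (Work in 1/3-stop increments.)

1/1600s

Aperture: f/18 → f/16 → f/14 → f/13 → f/11 → f/10 → f/9 → f/8 → f/7.1 → f/6.3 → f/5.6 — 3 1/3 stops wider (brighter).
ISO: 1600 → 2000 → 2500 → 3200 → 4000 → 5000 → 6400 → 8000 → 10000 — 2 2/3 stops higher (brighter).
Net change so far: 6 stops brighter. Offset with the shutter speed: 1/25 → 1/30 → 1/40 → 1/50 → 1/60 → 1/80 → 1/100 → 1/125 → 1/160 → 1/200 → 1/250 → 1/320 → 1/400 → 1/500 → 1/640 → 1/800 → 1/1000 → 1/1250 → 1/1600.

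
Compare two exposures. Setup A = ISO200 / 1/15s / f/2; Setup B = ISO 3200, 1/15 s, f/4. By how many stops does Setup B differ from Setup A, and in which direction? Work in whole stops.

2 stops brighter

Aperture: f/2 → f/2.8 → f/4 — 2 stops narrower (darker).
Shutter speed: unchanged.
ISO: 200 → 400 → 800 → 1600 → 3200 — 4 stops raised (brighter).
Net: −2 +4 = +2 stops.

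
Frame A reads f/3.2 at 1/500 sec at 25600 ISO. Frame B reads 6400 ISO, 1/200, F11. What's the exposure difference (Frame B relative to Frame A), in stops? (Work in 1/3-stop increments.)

4 1/3 stops darker

Aperture: f/3.2 → f/3.5 → f/4 → f/4.5 → f/5 → f/5.6 → f/6.3 → f/7.1 → f/8 → f/9 → f/10 → f/11 — 3 2/3 stops narrower (darker).
Shutter speed: 1/500 → 1/400 → 1/320 → 1/250 → 1/200 — 1 1/3 stops longer (brighter).
ISO: 25600 → 20000 → 16000 → 12800 → 10000 → 8000 → 6400 — 2 stops dropped (darker).
Net: −3 2/3 +1 1/3 −2 = −4 1/3 stops.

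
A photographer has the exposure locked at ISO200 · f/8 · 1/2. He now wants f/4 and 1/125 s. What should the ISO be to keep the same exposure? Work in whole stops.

Aperture: f/8 → f/5.6 → f/4 — 2 stops wider (brighter).
Shutter speed: 1/2 → 1/4 → 1/8 → 1/15 → 1/30 → 1/60 → 1/125 — 6 stops shorter (darker).
Net change so far: 4 stops darker. Offset with the ISO: 200 → 400 → 800 → 1600 → 3200.

ISO 3200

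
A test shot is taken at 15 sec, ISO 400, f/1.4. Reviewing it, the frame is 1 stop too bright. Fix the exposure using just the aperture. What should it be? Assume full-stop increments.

Overexposed by 1 stop → need 1 stop darker.
Aperture: f/1.4 → f/2.

f/2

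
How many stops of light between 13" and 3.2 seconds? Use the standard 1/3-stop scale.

13 → 10 → 8 → 6 → 5 → 4 → 3.2 — count the steps: 6 third-stops = 2 stops.

2 stops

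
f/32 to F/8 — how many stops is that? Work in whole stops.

f/32 → f/22 → f/16 → f/11 → f/8 — count the steps: 4 stops.

4 stops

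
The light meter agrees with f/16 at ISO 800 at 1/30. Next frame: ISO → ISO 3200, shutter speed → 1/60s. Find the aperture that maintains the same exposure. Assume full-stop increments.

ISO: 800 → 1600 → 3200 — 2 stops higher (brighter).
Shutter speed: 1/30 → 1/60 — 1 stop faster (darker).
Net change so far: 1 stop brighter. Offset with the aperture: f/16 → f/22.

f/22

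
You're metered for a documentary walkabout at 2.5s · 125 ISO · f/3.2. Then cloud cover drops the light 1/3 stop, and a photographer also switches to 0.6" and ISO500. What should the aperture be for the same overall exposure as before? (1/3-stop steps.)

Scene light: 1/3 stop darker.
Shutter speed: 2.5 → 2 → 1.6 → 1.3 → 1 → 0.8 → 0.6 — 2 stops shorter (darker).
ISO: 125 → 160 → 200 → 250 → 320 → 400 → 500 — 2 stops raised (brighter).
Net so far: 1/3 stop darker. Aperture: f/3.2 → f/2.8.

f/2.8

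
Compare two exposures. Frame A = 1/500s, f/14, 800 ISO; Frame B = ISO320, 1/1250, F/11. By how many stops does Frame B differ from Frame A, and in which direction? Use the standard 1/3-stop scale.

2 stops darker

Aperture: f/14 → f/13 → f/11 — 2/3 stop larger aperture (brighter).
Shutter speed: 1/500 → 1/640 → 1/800 → 1/1000 → 1/1250 — 1 1/3 stops shorter (darker).
ISO: 800 → 640 → 500 → 400 → 320 — 1 1/3 stops lower (darker).
Net: +2/3 −1 1/3 −1 1/3 = −2 stops.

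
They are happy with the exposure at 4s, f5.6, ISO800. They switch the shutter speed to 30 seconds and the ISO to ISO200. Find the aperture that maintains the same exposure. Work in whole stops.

Shutter speed: 4 → 8 → 15 → 30 — 3 stops slower (brighter).
ISO: 800 → 400 → 200 — 2 stops dropped (darker).
Net change so far: 1 stop brighter. Offset with the aperture: f/5.6 → f/8.

f/8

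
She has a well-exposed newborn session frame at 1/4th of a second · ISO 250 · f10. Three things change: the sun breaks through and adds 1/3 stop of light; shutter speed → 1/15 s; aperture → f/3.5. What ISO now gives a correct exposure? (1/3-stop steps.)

ISO 100

Scene light: 1/3 stop brighter.
Shutter speed: 1/4 → 1/5 → 1/6 → 1/8 → 1/10 → 1/13 → 1/15 — 2 stops faster (darker).
Aperture: f/10 → f/9 → f/8 → f/7.1 → f/6.3 → f/5.6 → f/5 → f/4.5 → f/4 → f/3.5 — 3 stops opened up (brighter).
Net so far: 1 1/3 stops brighter. ISO: 250 → 200 → 160 → 125 → 100.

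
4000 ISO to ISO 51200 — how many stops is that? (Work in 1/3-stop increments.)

4000 → 5000 → 6400 → 8000 → 10000 → 12800 → 16000 → 20000 → 25600 → 32000 → 40000 → 51200 — count the steps: 11 third-stops = 3 2/3 stops.

3 2/3 stops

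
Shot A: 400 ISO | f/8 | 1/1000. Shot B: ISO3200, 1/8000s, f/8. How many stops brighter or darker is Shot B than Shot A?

same exposure (0 stops)

Aperture: unchanged.
Shutter speed: 1/1000 → 1/2000 → 1/4000 → 1/8000 — 3 stops faster (darker).
ISO: 400 → 800 → 1600 → 3200 — 3 stops higher (brighter).
Net: −3 +3 = 0 stops.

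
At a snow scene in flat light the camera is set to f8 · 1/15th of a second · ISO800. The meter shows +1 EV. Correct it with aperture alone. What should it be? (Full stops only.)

Overexposed by 1 stop → need 1 stop darker.
Aperture: f/8 → f/11.

f/11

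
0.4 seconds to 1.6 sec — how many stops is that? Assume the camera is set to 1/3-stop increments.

2 stops

0.4 → 0.5 → 0.6 → 0.8 → 1 → 1.3 → 1.6 — count the steps: 6 third-stops = 2 stops.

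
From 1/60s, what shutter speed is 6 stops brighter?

1 s

Shutter speed: 1/60 → 1/30 → 1/15 → 1/8 → 1/4 → 1/2 → 1 — 6 stops longer (brighter).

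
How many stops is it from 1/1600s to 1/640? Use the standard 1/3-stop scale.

1 1/3 stops

1/1600 → 1/1250 → 1/1000 → 1/800 → 1/640 — count the steps: 4 third-stops = 1 1/3 stops.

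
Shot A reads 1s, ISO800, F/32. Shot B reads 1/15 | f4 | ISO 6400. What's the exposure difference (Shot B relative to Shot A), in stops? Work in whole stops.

5 stops brighter

Aperture: f/32 → f/22 → f/16 → f/11 → f/8 → f/5.6 → f/4 — 6 stops opened up (brighter).
Shutter speed: 1 → 1/2 → 1/4 → 1/8 → 1/15 — 4 stops shorter (darker).
ISO: 800 → 1600 → 3200 → 6400 — 3 stops higher (brighter).
Net: +6 −4 +3 = +5 stops.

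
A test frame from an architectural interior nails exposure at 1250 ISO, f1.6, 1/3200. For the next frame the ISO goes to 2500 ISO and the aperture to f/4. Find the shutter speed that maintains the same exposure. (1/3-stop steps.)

1/1000s

ISO: 1250 → 1600 → 2000 → 2500 — 1 stop raised (brighter).
Aperture: f/1.6 → f/1.8 → f/2 → f/2.2 → f/2.5 → f/2.8 → f/3.2 → f/3.5 → f/4 — 2 2/3 stops stopped down (darker).
Net change so far: 1 2/3 stops darker. Offset with the shutter speed: 1/3200 → 1/2500 → 1/2000 → 1/1600 → 1/1250 → 1/1000.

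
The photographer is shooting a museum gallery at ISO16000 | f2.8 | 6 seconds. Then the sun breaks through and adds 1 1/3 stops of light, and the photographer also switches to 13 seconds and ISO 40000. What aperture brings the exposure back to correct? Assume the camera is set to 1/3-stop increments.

f/10

Scene light: 1 1/3 stops brighter.
Shutter speed: 6 → 8 → 10 → 13 — 1 stop longer (brighter).
ISO: 16000 → 20000 → 25600 → 32000 → 40000 — 1 1/3 stops raised (brighter).
Net so far: 3 2/3 stops brighter. Aperture: f/2.8 → f/3.2 → f/3.5 → f/4 → f/4.5 → f/5 → f/5.6 → f/6.3 → f/7.1 → f/8 → f/9 → f/10.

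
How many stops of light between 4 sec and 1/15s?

4 → 2 → 1 → 1/2 → 1/4 → 1/8 → 1/15 — count the steps: 6 stops.

6 stops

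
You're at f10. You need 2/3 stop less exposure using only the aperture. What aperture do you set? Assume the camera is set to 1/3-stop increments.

Aperture: f/10 → f/11 → f/13 — 2/3 stop narrower (darker).

f/13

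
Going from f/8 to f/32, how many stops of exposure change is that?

f/8 → f/11 → f/16 → f/22 → f/32 — count the steps: 4 stops.

4 stops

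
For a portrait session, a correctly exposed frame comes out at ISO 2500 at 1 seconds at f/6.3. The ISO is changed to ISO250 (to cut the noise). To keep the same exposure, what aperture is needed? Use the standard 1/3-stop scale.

f/2

ISO: 2500 → 2000 → 1600 → 1250 → 1000 → 800 → 640 → 500 → 400 → 320 → 250 — 3 1/3 stops dropped (darker).
Need 3 1/3 stops brighter from the aperture: f/6.3 → f/5.6 → f/5 → f/4.5 → f/4 → f/3.5 → f/3.2 → f/2.8 → f/2.5 → f/2.2 → f/2.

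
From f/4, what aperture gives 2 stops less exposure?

Aperture: f/4 → f/5.6 → f/8 — 2 stops stopped down (darker).

f/8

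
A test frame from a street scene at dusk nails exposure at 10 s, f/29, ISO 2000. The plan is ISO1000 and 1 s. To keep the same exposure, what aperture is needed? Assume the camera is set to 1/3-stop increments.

ISO: 2000 → 1600 → 1250 → 1000 — 1 stop dropped (darker).
Shutter speed: 10 → 8 → 6 → 5 → 4 → 3.2 → 2.5 → 2 → 1.6 → 1.3 → 1 — 3 1/3 stops faster (darker).
Net change so far: 4 1/3 stops darker. Offset with the aperture: f/29 → f/25 → f/22 → f/20 → f/18 → f/16 → f/14 → f/13 → f/11 → f/10 → f/9 → f/8 → f/7.1 → f/6.3.

f/6.3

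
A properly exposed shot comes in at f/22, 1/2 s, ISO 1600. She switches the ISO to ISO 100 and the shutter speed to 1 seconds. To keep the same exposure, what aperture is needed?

ISO: 1600 → 800 → 400 → 200 → 100 — 4 stops lower (darker).
Shutter speed: 1/2 → 1 — 1 stop slower (brighter).
Net change so far: 3 stops darker. Offset with the aperture: f/22 → f/16 → f/11 → f/8.

f/8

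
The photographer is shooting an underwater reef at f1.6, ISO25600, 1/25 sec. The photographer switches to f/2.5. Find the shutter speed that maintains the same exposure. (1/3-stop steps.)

Aperture: f/1.6 → f/1.8 → f/2 → f/2.2 → f/2.5 — 1 1/3 stops narrower (darker).
Need 1 1/3 stops brighter from the shutter speed: 1/25 → 1/20 → 1/15 → 1/13 → 1/10.

1/10s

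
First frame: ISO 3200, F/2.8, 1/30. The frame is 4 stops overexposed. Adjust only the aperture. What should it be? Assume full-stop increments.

Overexposed by 4 stops → need 4 stops darker.
Aperture: f/2.8 → f/4 → f/5.6 → f/8 → f/11.

f/11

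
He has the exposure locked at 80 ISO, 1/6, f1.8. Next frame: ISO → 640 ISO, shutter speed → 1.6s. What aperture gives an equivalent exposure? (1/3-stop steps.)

ISO: 80 → 100 → 125 → 160 → 200 → 250 → 320 → 400 → 500 → 640 — 3 stops higher (brighter).
Shutter speed: 1/6 → 1/5 → 1/4 → 0.3 → 0.4 → 0.5 → 0.6 → 0.8 → 1 → 1.3 → 1.6 — 3 1/3 stops longer (brighter).
Net change so far: 6 1/3 stops brighter. Offset with the aperture: f/1.8 → f/2 → f/2.2 → f/2.5 → f/2.8 → f/3.2 → f/3.5 → f/4 → f/4.5 → f/5 → f/5.6 → f/6.3 → f/7.1 → f/8 → f/9 → f/10 → f/11 → f/13 → f/14 → f/16.

f/16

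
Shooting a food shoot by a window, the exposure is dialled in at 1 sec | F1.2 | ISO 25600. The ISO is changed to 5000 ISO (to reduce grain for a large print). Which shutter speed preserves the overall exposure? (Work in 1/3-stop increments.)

ISO: 25600 → 20000 → 16000 → 12800 → 10000 → 8000 → 6400 → 5000 — 2 1/3 stops dropped (darker).
Need 2 1/3 stops brighter from the shutter speed: 1 → 1.3 → 1.6 → 2 → 2.5 → 3.2 → 4 → 5.

5 s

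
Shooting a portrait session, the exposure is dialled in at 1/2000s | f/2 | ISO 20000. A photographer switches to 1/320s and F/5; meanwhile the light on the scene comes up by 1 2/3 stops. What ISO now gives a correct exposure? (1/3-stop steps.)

Scene light: 1 2/3 stops brighter.
Shutter speed: 1/2000 → 1/1600 → 1/1250 → 1/1000 → 1/800 → 1/640 → 1/500 → 1/400 → 1/320 — 2 2/3 stops longer (brighter).
Aperture: f/2 → f/2.2 → f/2.5 → f/2.8 → f/3.2 → f/3.5 → f/4 → f/4.5 → f/5 — 2 2/3 stops narrower (darker).
Net so far: 1 2/3 stops brighter. ISO: 20000 → 16000 → 12800 → 10000 → 8000 → 6400.

ISO 6400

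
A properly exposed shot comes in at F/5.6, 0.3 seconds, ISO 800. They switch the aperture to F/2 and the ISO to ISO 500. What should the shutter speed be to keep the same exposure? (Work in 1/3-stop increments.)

Aperture: f/5.6 → f/5 → f/4.5 → f/4 → f/3.5 → f/3.2 → f/2.8 → f/2.5 → f/2.2 → f/2 — 3 stops larger aperture (brighter).
ISO: 800 → 640 → 500 — 2/3 stop lower (darker).
Net change so far: 2 1/3 stops brighter. Offset with the shutter speed: 0.3 → 1/4 → 1/5 → 1/6 → 1/8 → 1/10 → 1/13 → 1/15.

1/15s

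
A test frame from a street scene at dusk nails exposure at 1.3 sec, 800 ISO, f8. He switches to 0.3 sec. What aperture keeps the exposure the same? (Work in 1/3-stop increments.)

Shutter speed: 1.3 → 1 → 0.8 → 0.6 → 0.5 → 0.4 → 0.3 — 2 stops faster (darker).
Need 2 stops brighter from the aperture: f/8 → f/7.1 → f/6.3 → f/5.6 → f/5 → f/4.5 → f/4.

f/4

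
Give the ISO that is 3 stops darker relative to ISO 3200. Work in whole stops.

ISO 400

ISO: 3200 → 1600 → 800 → 400 — 3 stops lower (darker).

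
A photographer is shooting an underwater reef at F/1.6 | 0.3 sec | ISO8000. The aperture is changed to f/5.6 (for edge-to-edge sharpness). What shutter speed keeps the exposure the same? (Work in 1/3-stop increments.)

Aperture: f/1.6 → f/1.8 → f/2 → f/2.2 → f/2.5 → f/2.8 → f/3.2 → f/3.5 → f/4 → f/4.5 → f/5 → f/5.6 — 3 2/3 stops stopped down (darker).
Need 3 2/3 stops brighter from the shutter speed: 0.3 → 0.4 → 0.5 → 0.6 → 0.8 → 1 → 1.3 → 1.6 → 2 → 2.5 → 3.2 → 4.

4 s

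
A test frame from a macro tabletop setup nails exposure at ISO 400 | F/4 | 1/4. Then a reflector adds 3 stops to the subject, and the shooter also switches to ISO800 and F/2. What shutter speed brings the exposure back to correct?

1/250s

Scene light: 3 stops brighter.
ISO: 400 → 800 — 1 stop raised (brighter).
Aperture: f/4 → f/2.8 → f/2 — 2 stops wider (brighter).
Net so far: 6 stops brighter. Shutter speed: 1/4 → 1/8 → 1/15 → 1/30 → 1/60 → 1/125 → 1/250.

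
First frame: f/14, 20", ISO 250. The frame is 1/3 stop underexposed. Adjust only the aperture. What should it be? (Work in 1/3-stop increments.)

Underexposed by 1/3 stop → need 1/3 stop brighter.
Aperture: f/14 → f/13.

f/13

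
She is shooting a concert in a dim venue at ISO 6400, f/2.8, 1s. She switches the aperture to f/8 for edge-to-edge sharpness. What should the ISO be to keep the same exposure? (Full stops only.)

ISO 51200

Aperture: f/2.8 → f/4 → f/5.6 → f/8 — 3 stops stopped down (darker).
Need 3 stops brighter from the ISO: 6400 → 12800 → 25600 → 51200.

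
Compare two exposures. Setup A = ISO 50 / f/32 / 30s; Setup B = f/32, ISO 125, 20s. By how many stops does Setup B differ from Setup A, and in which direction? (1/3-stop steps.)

2/3 stop brighter

Aperture: unchanged.
Shutter speed: 30 → 25 → 20 — 2/3 stop faster (darker).
ISO: 50 → 64 → 80 → 100 → 125 — 1 1/3 stops raised (brighter).
Net: −2/3 +1 1/3 = +2/3 stops.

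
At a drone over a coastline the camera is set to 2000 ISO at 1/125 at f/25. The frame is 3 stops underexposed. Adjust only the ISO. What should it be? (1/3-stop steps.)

ISO 16000

Underexposed by 3 stops → need 3 stops brighter.
ISO: 2000 → 2500 → 3200 → 4000 → 5000 → 6400 → 8000 → 10000 → 12800 → 16000.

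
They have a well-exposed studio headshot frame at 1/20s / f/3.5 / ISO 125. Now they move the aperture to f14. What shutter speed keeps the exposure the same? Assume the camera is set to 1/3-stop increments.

0.8 s

Aperture: f/3.5 → f/4 → f/4.5 → f/5 → f/5.6 → f/6.3 → f/7.1 → f/8 → f/9 → f/10 → f/11 → f/13 → f/14 — 4 stops stopped down (darker).
Need 4 stops brighter from the shutter speed: 1/20 → 1/15 → 1/13 → 1/10 → 1/8 → 1/6 → 1/5 → 1/4 → 0.3 → 0.4 → 0.5 → 0.6 → 0.8.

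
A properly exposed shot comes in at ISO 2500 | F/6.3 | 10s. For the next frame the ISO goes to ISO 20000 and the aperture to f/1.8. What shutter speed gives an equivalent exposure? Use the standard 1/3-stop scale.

1/10s

ISO: 2500 → 3200 → 4000 → 5000 → 6400 → 8000 → 10000 → 12800 → 16000 → 20000 — 3 stops raised (brighter).
Aperture: f/6.3 → f/5.6 → f/5 → f/4.5 → f/4 → f/3.5 → f/3.2 → f/2.8 → f/2.5 → f/2.2 → f/2 → f/1.8 — 3 2/3 stops wider (brighter).
Net change so far: 6 2/3 stops brighter. Offset with the shutter speed: 10 → 8 → 6 → 5 → 4 → 3.2 → 2.5 → 2 → 1.6 → 1.3 → 1 → 0.8 → 0.6 → 0.5 → 0.4 → 0.3 → 1/4 → 1/5 → 1/6 → 1/8 → 1/10.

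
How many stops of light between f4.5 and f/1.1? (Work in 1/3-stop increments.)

4 stops

f/4.5 → f/4 → f/3.5 → f/3.2 → f/2.8 → f/2.5 → f/2.2 → f/2 → f/1.8 → f/1.6 → f/1.4 → f/1.2 → f/1.1 — count the steps: 12 third-stops = 4 stops.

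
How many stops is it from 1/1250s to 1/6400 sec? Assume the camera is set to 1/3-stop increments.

1/1250 → 1/1600 → 1/2000 → 1/2500 → 1/3200 → 1/4000 → 1/5000 → 1/6400 — count the steps: 7 third-stops = 2 1/3 stops.

2 1/3 stops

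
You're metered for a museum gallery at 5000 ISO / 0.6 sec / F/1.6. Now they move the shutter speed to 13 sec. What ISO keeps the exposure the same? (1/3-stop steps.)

Shutter speed: 0.6 → 0.8 → 1 → 1.3 → 1.6 → 2 → 2.5 → 3.2 → 4 → 5 → 6 → 8 → 10 → 13 — 4 1/3 stops longer (brighter).
Need 4 1/3 stops darker from the ISO: 5000 → 4000 → 3200 → 2500 → 2000 → 1600 → 1250 → 1000 → 800 → 640 → 500 → 400 → 320 → 250.

ISO 250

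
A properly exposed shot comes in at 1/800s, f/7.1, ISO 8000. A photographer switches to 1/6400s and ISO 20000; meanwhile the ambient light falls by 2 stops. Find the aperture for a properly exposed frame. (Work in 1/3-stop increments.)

f/2

Scene light: 2 stops darker.
Shutter speed: 1/800 → 1/1000 → 1/1250 → 1/1600 → 1/2000 → 1/2500 → 1/3200 → 1/4000 → 1/5000 → 1/6400 — 3 stops faster (darker).
ISO: 8000 → 10000 → 12800 → 16000 → 20000 — 1 1/3 stops raised (brighter).
Net so far: 3 2/3 stops darker. Aperture: f/7.1 → f/6.3 → f/5.6 → f/5 → f/4.5 → f/4 → f/3.5 → f/3.2 → f/2.8 → f/2.5 → f/2.2 → f/2.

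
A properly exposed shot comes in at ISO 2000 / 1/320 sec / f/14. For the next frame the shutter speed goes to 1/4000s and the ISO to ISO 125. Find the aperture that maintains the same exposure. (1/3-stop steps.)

Shutter speed: 1/320 → 1/400 → 1/500 → 1/640 → 1/800 → 1/1000 → 1/1250 → 1/1600 → 1/2000 → 1/2500 → 1/3200 → 1/4000 — 3 2/3 stops shorter (darker).
ISO: 2000 → 1600 → 1250 → 1000 → 800 → 640 → 500 → 400 → 320 → 250 → 200 → 160 → 125 — 4 stops lower (darker).
Net change so far: 7 2/3 stops darker. Offset with the aperture: f/14 → f/13 → f/11 → f/10 → f/9 → f/8 → f/7.1 → f/6.3 → f/5.6 → f/5 → f/4.5 → f/4 → f/3.5 → f/3.2 → f/2.8 → f/2.5 → f/2.2 → f/2 → f/1.8 → f/1.6 → f/1.4 → f/1.2 → f/1.1 → f/1.0.

f/1.0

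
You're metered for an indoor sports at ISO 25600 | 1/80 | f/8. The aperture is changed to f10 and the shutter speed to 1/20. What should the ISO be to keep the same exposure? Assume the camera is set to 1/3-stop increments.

ISO 10000

Aperture: f/8 → f/9 → f/10 — 2/3 stop smaller aperture (darker).
Shutter speed: 1/80 → 1/60 → 1/50 → 1/40 → 1/30 → 1/25 → 1/20 — 2 stops slower (brighter).
Net change so far: 1 1/3 stops brighter. Offset with the ISO: 25600 → 20000 → 16000 → 12800 → 10000.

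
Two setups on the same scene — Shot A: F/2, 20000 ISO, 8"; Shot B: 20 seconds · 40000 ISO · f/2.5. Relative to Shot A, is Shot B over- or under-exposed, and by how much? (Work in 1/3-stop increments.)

1 2/3 stops brighter

Aperture: f/2 → f/2.2 → f/2.5 — 2/3 stop stopped down (darker).
Shutter speed: 8 → 10 → 13 → 15 → 20 — 1 1/3 stops longer (brighter).
ISO: 20000 → 25600 → 32000 → 40000 — 1 stop higher (brighter).
Net: −2/3 +1 1/3 +1 = +1 2/3 stops.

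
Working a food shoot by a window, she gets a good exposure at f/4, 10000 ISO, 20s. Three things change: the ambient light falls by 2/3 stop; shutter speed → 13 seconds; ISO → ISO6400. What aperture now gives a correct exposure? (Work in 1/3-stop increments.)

Scene light: 2/3 stop darker.
Shutter speed: 20 → 15 → 13 — 2/3 stop faster (darker).
ISO: 10000 → 8000 → 6400 — 2/3 stop dropped (darker).
Net so far: 2 stops darker. Aperture: f/4 → f/3.5 → f/3.2 → f/2.8 → f/2.5 → f/2.2 → f/2.

f/2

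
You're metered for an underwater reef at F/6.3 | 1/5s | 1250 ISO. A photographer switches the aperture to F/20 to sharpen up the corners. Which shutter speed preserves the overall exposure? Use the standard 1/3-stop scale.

Aperture: f/6.3 → f/7.1 → f/8 → f/9 → f/10 → f/11 → f/13 → f/14 → f/16 → f/18 → f/20 — 3 1/3 stops stopped down (darker).
Need 3 1/3 stops brighter from the shutter speed: 1/5 → 1/4 → 0.3 → 0.4 → 0.5 → 0.6 → 0.8 → 1 → 1.3 → 1.6 → 2.

2 s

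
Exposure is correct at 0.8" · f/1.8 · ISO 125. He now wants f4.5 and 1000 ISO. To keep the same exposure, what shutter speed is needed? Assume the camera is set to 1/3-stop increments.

Aperture: f/1.8 → f/2 → f/2.2 → f/2.5 → f/2.8 → f/3.2 → f/3.5 → f/4 → f/4.5 — 2 2/3 stops smaller aperture (darker).
ISO: 125 → 160 → 200 → 250 → 320 → 400 → 500 → 640 → 800 → 1000 — 3 stops raised (brighter).
Net change so far: 1/3 stop brighter. Offset with the shutter speed: 0.8 → 0.6.

0.6 s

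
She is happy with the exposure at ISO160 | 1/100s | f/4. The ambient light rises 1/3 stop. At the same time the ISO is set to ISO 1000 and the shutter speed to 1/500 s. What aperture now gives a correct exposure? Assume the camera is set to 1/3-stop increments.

f/5

Scene light: 1/3 stop brighter.
ISO: 160 → 200 → 250 → 320 → 400 → 500 → 640 → 800 → 1000 — 2 2/3 stops higher (brighter).
Shutter speed: 1/100 → 1/125 → 1/160 → 1/200 → 1/250 → 1/320 → 1/400 → 1/500 — 2 1/3 stops shorter (darker).
Net so far: 2/3 stop brighter. Aperture: f/4 → f/4.5 → f/5.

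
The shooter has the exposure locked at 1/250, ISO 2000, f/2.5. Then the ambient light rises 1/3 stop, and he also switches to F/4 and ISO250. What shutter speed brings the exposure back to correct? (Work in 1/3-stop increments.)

1/15s

Scene light: 1/3 stop brighter.
Aperture: f/2.5 → f/2.8 → f/3.2 → f/3.5 → f/4 — 1 1/3 stops stopped down (darker).
ISO: 2000 → 1600 → 1250 → 1000 → 800 → 640 → 500 → 400 → 320 → 250 — 3 stops dropped (darker).
Net so far: 4 stops darker. Shutter speed: 1/250 → 1/200 → 1/160 → 1/125 → 1/100 → 1/80 → 1/60 → 1/50 → 1/40 → 1/30 → 1/25 → 1/20 → 1/15.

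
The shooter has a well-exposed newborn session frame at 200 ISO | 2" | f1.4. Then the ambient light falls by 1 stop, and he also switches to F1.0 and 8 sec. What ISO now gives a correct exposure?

Scene light: 1 stop darker.
Aperture: f/1.4 → f/1.0 — 1 stop opened up (brighter).
Shutter speed: 2 → 4 → 8 — 2 stops slower (brighter).
Net so far: 2 stops brighter. ISO: 200 → 100 → 50.

ISO 50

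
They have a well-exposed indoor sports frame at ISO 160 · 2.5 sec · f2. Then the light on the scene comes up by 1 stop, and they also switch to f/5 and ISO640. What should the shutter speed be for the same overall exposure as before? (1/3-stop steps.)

2 s

Scene light: 1 stop brighter.
Aperture: f/2 → f/2.2 → f/2.5 → f/2.8 → f/3.2 → f/3.5 → f/4 → f/4.5 → f/5 — 2 2/3 stops stopped down (darker).
ISO: 160 → 200 → 250 → 320 → 400 → 500 → 640 — 2 stops raised (brighter).
Net so far: 1/3 stop brighter. Shutter speed: 2.5 → 2.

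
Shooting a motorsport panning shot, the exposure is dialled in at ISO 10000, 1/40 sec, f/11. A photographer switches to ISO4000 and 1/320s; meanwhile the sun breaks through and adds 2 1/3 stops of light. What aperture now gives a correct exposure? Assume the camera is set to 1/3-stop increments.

f/5.6

Scene light: 2 1/3 stops brighter.
ISO: 10000 → 8000 → 6400 → 5000 → 4000 — 1 1/3 stops dropped (darker).
Shutter speed: 1/40 → 1/50 → 1/60 → 1/80 → 1/100 → 1/125 → 1/160 → 1/200 → 1/250 → 1/320 — 3 stops shorter (darker).
Net so far: 2 stops darker. Aperture: f/11 → f/10 → f/9 → f/8 → f/7.1 → f/6.3 → f/5.6.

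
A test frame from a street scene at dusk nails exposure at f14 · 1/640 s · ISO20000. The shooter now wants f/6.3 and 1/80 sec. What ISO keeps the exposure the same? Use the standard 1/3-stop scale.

Aperture: f/14 → f/13 → f/11 → f/10 → f/9 → f/8 → f/7.1 → f/6.3 — 2 1/3 stops larger aperture (brighter).
Shutter speed: 1/640 → 1/500 → 1/400 → 1/320 → 1/250 → 1/200 → 1/160 → 1/125 → 1/100 → 1/80 — 3 stops longer (brighter).
Net change so far: 5 1/3 stops brighter. Offset with the ISO: 20000 → 16000 → 12800 → 10000 → 8000 → 6400 → 5000 → 4000 → 3200 → 2500 → 2000 → 1600 → 1250 → 1000 → 800 → 640 → 500.

ISO 500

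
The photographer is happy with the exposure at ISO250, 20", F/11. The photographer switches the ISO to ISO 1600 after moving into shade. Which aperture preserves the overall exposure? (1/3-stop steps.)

ISO: 250 → 320 → 400 → 500 → 640 → 800 → 1000 → 1250 → 1600 — 2 2/3 stops higher (brighter).
Need 2 2/3 stops darker from the aperture: f/11 → f/13 → f/14 → f/16 → f/18 → f/20 → f/22 → f/25 → f/29.

f/29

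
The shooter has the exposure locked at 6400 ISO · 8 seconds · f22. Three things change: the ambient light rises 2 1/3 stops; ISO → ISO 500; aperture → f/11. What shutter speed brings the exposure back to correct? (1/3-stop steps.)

5 s

Scene light: 2 1/3 stops brighter.
ISO: 6400 → 5000 → 4000 → 3200 → 2500 → 2000 → 1600 → 1250 → 1000 → 800 → 640 → 500 — 3 2/3 stops lower (darker).
Aperture: f/22 → f/20 → f/18 → f/16 → f/14 → f/13 → f/11 — 2 stops wider (brighter).
Net so far: 2/3 stop brighter. Shutter speed: 8 → 6 → 5.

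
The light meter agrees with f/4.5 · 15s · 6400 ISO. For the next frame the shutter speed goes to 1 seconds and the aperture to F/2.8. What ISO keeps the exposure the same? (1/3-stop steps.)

Shutter speed: 15 → 13 → 10 → 8 → 6 → 5 → 4 → 3.2 → 2.5 → 2 → 1.6 → 1.3 → 1 — 4 stops shorter (darker).
Aperture: f/4.5 → f/4 → f/3.5 → f/3.2 → f/2.8 — 1 1/3 stops larger aperture (brighter).
Net change so far: 2 2/3 stops darker. Offset with the ISO: 6400 → 8000 → 10000 → 12800 → 16000 → 20000 → 25600 → 32000 → 40000.

ISO 40000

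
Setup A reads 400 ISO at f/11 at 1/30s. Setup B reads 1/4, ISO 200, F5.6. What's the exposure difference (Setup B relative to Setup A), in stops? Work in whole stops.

Aperture: f/11 → f/8 → f/5.6 — 2 stops opened up (brighter).
Shutter speed: 1/30 → 1/15 → 1/8 → 1/4 — 3 stops slower (brighter).
ISO: 400 → 200 — 1 stop lower (darker).
Net: +2 +3 −1 = +4 stops.

4 stops brighter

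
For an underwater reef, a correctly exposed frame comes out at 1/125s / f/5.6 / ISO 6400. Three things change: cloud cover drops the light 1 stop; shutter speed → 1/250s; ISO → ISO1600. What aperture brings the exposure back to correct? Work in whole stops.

Scene light: 1 stop darker.
Shutter speed: 1/125 → 1/250 — 1 stop shorter (darker).
ISO: 6400 → 3200 → 1600 — 2 stops dropped (darker).
Net so far: 4 stops darker. Aperture: f/5.6 → f/4 → f/2.8 → f/2 → f/1.4.

f/1.4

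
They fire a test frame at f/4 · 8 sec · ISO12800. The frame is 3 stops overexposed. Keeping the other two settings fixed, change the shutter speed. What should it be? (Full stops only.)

1 s

Overexposed by 3 stops → need 3 stops darker.
Shutter speed: 8 → 4 → 2 → 1.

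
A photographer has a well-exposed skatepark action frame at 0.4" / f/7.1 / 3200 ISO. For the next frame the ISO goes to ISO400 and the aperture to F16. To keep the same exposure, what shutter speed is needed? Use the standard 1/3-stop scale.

15 s

ISO: 3200 → 2500 → 2000 → 1600 → 1250 → 1000 → 800 → 640 → 500 → 400 — 3 stops lower (darker).
Aperture: f/7.1 → f/8 → f/9 → f/10 → f/11 → f/13 → f/14 → f/16 — 2 1/3 stops stopped down (darker).
Net change so far: 5 1/3 stops darker. Offset with the shutter speed: 0.4 → 0.5 → 0.6 → 0.8 → 1 → 1.3 → 1.6 → 2 → 2.5 → 3.2 → 4 → 5 → 6 → 8 → 10 → 13 → 15.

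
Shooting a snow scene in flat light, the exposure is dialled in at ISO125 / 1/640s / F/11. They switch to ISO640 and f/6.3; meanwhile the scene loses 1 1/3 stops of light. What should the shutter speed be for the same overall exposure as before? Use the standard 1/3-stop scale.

1/4000s

Scene light: 1 1/3 stops darker.
ISO: 125 → 160 → 200 → 250 → 320 → 400 → 500 → 640 — 2 1/3 stops raised (brighter).
Aperture: f/11 → f/10 → f/9 → f/8 → f/7.1 → f/6.3 — 1 2/3 stops opened up (brighter).
Net so far: 2 2/3 stops brighter. Shutter speed: 1/640 → 1/800 → 1/1000 → 1/1250 → 1/1600 → 1/2000 → 1/2500 → 1/3200 → 1/4000.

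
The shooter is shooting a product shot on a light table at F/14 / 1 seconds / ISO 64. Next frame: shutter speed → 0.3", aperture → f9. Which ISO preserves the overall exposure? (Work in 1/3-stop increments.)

Shutter speed: 1 → 0.8 → 0.6 → 0.5 → 0.4 → 0.3 — 1 2/3 stops shorter (darker).
Aperture: f/14 → f/13 → f/11 → f/10 → f/9 — 1 1/3 stops wider (brighter).
Net change so far: 1/3 stop darker. Offset with the ISO: 64 → 80.

ISO 80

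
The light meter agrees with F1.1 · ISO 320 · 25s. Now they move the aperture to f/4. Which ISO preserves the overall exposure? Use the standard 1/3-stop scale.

ISO 4000

Aperture: f/1.1 → f/1.2 → f/1.4 → f/1.6 → f/1.8 → f/2 → f/2.2 → f/2.5 → f/2.8 → f/3.2 → f/3.5 → f/4 — 3 2/3 stops smaller aperture (darker).
Need 3 2/3 stops brighter from the ISO: 320 → 400 → 500 → 640 → 800 → 1000 → 1250 → 1600 → 2000 → 2500 → 3200 → 4000.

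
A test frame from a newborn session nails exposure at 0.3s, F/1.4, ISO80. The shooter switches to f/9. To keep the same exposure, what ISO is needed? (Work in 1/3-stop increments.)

ISO 3200

Aperture: f/1.4 → f/1.6 → f/1.8 → f/2 → f/2.2 → f/2.5 → f/2.8 → f/3.2 → f/3.5 → f/4 → f/4.5 → f/5 → f/5.6 → f/6.3 → f/7.1 → f/8 → f/9 — 5 1/3 stops narrower (darker).
Need 5 1/3 stops brighter from the ISO: 80 → 100 → 125 → 160 → 200 → 250 → 320 → 400 → 500 → 640 → 800 → 1000 → 1250 → 1600 → 2000 → 2500 → 3200.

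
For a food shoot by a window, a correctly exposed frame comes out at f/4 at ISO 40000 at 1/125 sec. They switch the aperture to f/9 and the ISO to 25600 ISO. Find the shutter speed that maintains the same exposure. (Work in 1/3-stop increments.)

Aperture: f/4 → f/4.5 → f/5 → f/5.6 → f/6.3 → f/7.1 → f/8 → f/9 — 2 1/3 stops narrower (darker).
ISO: 40000 → 32000 → 25600 — 2/3 stop lower (darker).
Net change so far: 3 stops darker. Offset with the shutter speed: 1/125 → 1/100 → 1/80 → 1/60 → 1/50 → 1/40 → 1/30 → 1/25 → 1/20 → 1/15.

1/15s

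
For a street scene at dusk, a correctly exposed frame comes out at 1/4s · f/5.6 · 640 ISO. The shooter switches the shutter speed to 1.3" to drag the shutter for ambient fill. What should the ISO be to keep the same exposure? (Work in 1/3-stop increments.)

ISO 125

Shutter speed: 1/4 → 0.3 → 0.4 → 0.5 → 0.6 → 0.8 → 1 → 1.3 — 2 1/3 stops longer (brighter).
Need 2 1/3 stops darker from the ISO: 640 → 500 → 400 → 320 → 250 → 200 → 160 → 125.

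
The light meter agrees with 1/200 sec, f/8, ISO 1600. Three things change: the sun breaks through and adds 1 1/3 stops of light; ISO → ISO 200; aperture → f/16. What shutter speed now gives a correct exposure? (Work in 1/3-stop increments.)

Scene light: 1 1/3 stops brighter.
ISO: 1600 → 1250 → 1000 → 800 → 640 → 500 → 400 → 320 → 250 → 200 — 3 stops dropped (darker).
Aperture: f/8 → f/9 → f/10 → f/11 → f/13 → f/14 → f/16 — 2 stops stopped down (darker).
Net so far: 3 2/3 stops darker. Shutter speed: 1/200 → 1/160 → 1/125 → 1/100 → 1/80 → 1/60 → 1/50 → 1/40 → 1/30 → 1/25 → 1/20 → 1/15.

1/15s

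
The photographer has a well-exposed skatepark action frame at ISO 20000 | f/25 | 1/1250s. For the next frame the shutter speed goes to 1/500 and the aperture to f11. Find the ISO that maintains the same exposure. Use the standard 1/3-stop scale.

ISO 1600

Shutter speed: 1/1250 → 1/1000 → 1/800 → 1/640 → 1/500 — 1 1/3 stops longer (brighter).
Aperture: f/25 → f/22 → f/20 → f/18 → f/16 → f/14 → f/13 → f/11 — 2 1/3 stops opened up (brighter).
Net change so far: 3 2/3 stops brighter. Offset with the ISO: 20000 → 16000 → 12800 → 10000 → 8000 → 6400 → 5000 → 4000 → 3200 → 2500 → 2000 → 1600.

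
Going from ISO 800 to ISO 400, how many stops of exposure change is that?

800 → 400 — count the steps: 1 stop.

1 stop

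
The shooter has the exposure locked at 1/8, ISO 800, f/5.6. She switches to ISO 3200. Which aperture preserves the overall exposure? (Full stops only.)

f/11

ISO: 800 → 1600 → 3200 — 2 stops higher (brighter).
Need 2 stops darker from the aperture: f/5.6 → f/8 → f/11.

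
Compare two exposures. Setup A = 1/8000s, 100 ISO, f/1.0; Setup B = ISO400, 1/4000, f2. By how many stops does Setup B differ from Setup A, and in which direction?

1 stop brighter

Aperture: f/1.0 → f/1.4 → f/2 — 2 stops narrower (darker).
Shutter speed: 1/8000 → 1/4000 — 1 stop slower (brighter).
ISO: 100 → 200 → 400 — 2 stops higher (brighter).
Net: −2 +1 +2 = +1 stop.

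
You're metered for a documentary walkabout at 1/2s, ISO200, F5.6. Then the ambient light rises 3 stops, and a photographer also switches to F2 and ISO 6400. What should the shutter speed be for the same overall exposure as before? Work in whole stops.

Scene light: 3 stops brighter.
Aperture: f/5.6 → f/4 → f/2.8 → f/2 — 3 stops opened up (brighter).
ISO: 200 → 400 → 800 → 1600 → 3200 → 6400 — 5 stops raised (brighter).
Net so far: 11 stops brighter. Shutter speed: 1/2 → 1/4 → 1/8 → 1/15 → 1/30 → 1/60 → 1/125 → 1/250 → 1/500 → 1/1000 → 1/2000 → 1/4000.

1/4000s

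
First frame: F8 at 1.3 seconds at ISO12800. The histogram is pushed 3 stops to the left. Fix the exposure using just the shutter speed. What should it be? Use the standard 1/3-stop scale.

10 s

Underexposed by 3 stops → need 3 stops brighter.
Shutter speed: 1.3 → 1.6 → 2 → 2.5 → 3.2 → 4 → 5 → 6 → 8 → 10.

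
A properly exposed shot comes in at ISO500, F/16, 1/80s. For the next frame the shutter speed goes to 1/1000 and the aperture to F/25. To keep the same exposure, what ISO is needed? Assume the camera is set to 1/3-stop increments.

Shutter speed: 1/80 → 1/100 → 1/125 → 1/160 → 1/200 → 1/250 → 1/320 → 1/400 → 1/500 → 1/640 → 1/800 → 1/1000 — 3 2/3 stops shorter (darker).
Aperture: f/16 → f/18 → f/20 → f/22 → f/25 — 1 1/3 stops narrower (darker).
Net change so far: 5 stops darker. Offset with the ISO: 500 → 640 → 800 → 1000 → 1250 → 1600 → 2000 → 2500 → 3200 → 4000 → 5000 → 6400 → 8000 → 10000 → 12800 → 16000.

ISO 16000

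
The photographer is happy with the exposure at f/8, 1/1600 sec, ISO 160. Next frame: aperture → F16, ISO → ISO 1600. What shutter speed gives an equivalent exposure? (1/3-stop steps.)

1/4000s

Aperture: f/8 → f/9 → f/10 → f/11 → f/13 → f/14 → f/16 — 2 stops narrower (darker).
ISO: 160 → 200 → 250 → 320 → 400 → 500 → 640 → 800 → 1000 → 1250 → 1600 — 3 1/3 stops raised (brighter).
Net change so far: 1 1/3 stops brighter. Offset with the shutter speed: 1/1600 → 1/2000 → 1/2500 → 1/3200 → 1/4000.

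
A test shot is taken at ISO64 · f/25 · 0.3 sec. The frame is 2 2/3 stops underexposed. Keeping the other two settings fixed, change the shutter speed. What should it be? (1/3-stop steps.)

2 s

Underexposed by 2 2/3 stops → need 2 2/3 stops brighter.
Shutter speed: 0.3 → 0.4 → 0.5 → 0.6 → 0.8 → 1 → 1.3 → 1.6 → 2.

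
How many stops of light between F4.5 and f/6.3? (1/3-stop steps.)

f/4.5 → f/5 → f/5.6 → f/6.3 — count the steps: 3 third-stops = 1 stop.

1 stop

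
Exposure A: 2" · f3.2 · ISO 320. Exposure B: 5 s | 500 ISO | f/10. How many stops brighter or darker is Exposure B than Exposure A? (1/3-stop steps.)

1 1/3 stops darker

Aperture: f/3.2 → f/3.5 → f/4 → f/4.5 → f/5 → f/5.6 → f/6.3 → f/7.1 → f/8 → f/9 → f/10 — 3 1/3 stops narrower (darker).
Shutter speed: 2 → 2.5 → 3.2 → 4 → 5 — 1 1/3 stops longer (brighter).
ISO: 320 → 400 → 500 — 2/3 stop higher (brighter).
Net: −3 1/3 +1 1/3 +2/3 = −1 1/3 stops.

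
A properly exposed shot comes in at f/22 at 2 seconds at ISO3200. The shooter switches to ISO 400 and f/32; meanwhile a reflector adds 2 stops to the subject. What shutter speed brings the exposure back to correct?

8 s

Scene light: 2 stops brighter.
ISO: 3200 → 1600 → 800 → 400 — 3 stops dropped (darker).
Aperture: f/22 → f/32 — 1 stop smaller aperture (darker).
Net so far: 2 stops darker. Shutter speed: 2 → 4 → 8.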